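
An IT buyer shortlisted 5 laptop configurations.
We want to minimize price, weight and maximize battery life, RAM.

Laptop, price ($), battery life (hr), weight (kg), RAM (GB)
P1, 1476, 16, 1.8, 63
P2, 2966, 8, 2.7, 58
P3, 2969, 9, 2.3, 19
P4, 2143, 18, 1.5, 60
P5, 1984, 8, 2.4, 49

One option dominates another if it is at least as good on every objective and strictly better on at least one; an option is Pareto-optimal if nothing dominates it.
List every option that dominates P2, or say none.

P1, P4

P1: price 1476≤2966, battery life 16≥8, weight 1.8≤2.7, RAM 63≥58 — dominates P2.
P4: price 2143≤2966, battery life 18≥8, weight 1.5≤2.7, RAM 60≥58 — dominates P2.
Others (P3, P5) are each worse than P2 on at least one objective.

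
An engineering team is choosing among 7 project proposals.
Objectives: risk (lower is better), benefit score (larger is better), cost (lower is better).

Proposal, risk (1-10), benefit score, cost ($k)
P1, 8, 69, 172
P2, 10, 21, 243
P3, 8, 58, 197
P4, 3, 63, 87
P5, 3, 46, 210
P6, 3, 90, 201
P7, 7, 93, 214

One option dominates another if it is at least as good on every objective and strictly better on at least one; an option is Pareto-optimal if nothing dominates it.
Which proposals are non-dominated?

P1, P4, P6, P7

P1: not dominated.
P2: dominated by P1 (risk 8≤10, benefit score 69≥21, cost 172≤243).
P3: dominated by P1 (risk 8≤8, benefit score 69≥58, cost 172≤197).
P4: not dominated (best cost).
P5: dominated by P4 (risk 3≤3, benefit score 63≥46, cost 87≤210).
P6: not dominated.
P7: not dominated (best benefit score).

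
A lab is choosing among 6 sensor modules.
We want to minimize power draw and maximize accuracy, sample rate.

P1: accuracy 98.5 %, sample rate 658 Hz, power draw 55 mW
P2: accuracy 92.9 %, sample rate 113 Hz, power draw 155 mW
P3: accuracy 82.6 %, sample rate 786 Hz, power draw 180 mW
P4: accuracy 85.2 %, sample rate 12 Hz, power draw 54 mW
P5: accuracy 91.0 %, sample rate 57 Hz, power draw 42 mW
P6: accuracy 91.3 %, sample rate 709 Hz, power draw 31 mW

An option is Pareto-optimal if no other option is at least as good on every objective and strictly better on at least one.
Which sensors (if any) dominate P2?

P1

P1: accuracy 98.5≥92.9, sample rate 658≥113, power draw 55≤155 — dominates P2.
Others (P3, P4, P5, P6) are each worse than P2 on at least one objective.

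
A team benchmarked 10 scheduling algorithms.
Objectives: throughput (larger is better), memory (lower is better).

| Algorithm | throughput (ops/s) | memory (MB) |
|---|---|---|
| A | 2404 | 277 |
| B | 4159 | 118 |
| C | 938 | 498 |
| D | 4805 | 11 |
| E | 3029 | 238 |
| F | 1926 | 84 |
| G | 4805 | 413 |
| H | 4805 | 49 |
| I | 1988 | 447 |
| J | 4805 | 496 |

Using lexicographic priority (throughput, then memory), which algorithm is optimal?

D

First maximize throughput: best is 4805, kept {D, G, H, J}.
Then minimize memory: best is 11, kept {D}.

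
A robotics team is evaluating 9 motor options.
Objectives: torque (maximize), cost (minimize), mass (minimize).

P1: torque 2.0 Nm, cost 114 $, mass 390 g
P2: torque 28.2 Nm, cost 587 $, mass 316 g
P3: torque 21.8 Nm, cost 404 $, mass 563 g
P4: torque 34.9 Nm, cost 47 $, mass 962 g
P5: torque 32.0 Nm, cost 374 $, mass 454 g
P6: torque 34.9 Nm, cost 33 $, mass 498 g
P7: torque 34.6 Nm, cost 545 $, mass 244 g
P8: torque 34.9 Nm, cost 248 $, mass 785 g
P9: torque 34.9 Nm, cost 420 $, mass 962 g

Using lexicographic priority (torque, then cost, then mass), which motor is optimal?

First maximize torque: best is 34.9, kept {P4, P6, P8, P9}.
Then minimize cost: best is 33, kept {P6}.

P6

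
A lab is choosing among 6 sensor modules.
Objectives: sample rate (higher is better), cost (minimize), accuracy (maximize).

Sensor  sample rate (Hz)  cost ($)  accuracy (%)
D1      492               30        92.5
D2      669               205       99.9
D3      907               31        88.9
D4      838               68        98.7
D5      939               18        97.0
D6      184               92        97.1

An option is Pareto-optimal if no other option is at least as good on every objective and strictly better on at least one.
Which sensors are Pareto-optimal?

D2, D4, D5

D1: dominated by D5 (sample rate 939≥492, cost 18≤30, accuracy 97.0≥92.5).
D2: not dominated (best accuracy).
D3: dominated by D5 (sample rate 939≥907, cost 18≤31, accuracy 97.0≥88.9).
D4: not dominated.
D5: not dominated (best sample rate).
D6: dominated by D4 (sample rate 838≥184, cost 68≤92, accuracy 98.7≥97.1).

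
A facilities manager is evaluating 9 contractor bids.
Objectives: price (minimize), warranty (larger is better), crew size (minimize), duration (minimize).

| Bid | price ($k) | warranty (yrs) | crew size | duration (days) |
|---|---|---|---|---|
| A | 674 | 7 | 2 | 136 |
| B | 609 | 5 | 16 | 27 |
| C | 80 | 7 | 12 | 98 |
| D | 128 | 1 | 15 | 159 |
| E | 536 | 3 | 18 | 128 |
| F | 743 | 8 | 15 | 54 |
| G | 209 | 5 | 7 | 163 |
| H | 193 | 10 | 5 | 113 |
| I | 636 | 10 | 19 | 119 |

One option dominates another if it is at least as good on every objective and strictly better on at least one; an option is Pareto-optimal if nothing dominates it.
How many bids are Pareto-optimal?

A: not dominated (best crew size).
B: not dominated (best duration).
C: not dominated (best price).
D: dominated by C (price 80≤128, warranty 7≥1, crew size 12≤15, duration 98≤159).
E: dominated by C (price 80≤536, warranty 7≥3, crew size 12≤18, duration 98≤128).
F: not dominated.
G: dominated by H (price 193≤209, warranty 10≥5, crew size 5≤7, duration 113≤163).
H: not dominated.
I: dominated by H (price 193≤636, warranty 10≥10, crew size 5≤19, duration 113≤119).
Pareto-optimal: A, B, C, F, H → 5.

5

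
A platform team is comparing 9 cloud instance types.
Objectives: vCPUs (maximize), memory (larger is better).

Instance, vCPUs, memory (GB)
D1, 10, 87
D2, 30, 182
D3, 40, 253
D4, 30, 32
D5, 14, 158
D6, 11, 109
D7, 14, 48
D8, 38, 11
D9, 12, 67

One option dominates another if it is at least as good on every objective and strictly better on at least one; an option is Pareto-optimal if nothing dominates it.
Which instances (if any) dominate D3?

D1: worse on vCPUs (10 vs 40).
D2: worse on vCPUs (30 vs 40).
D4: worse on vCPUs (30 vs 40).
D5: worse on vCPUs (14 vs 40).
D6: worse on vCPUs (11 vs 40).
D7: worse on vCPUs (14 vs 40).
D8: worse on vCPUs (38 vs 40).
D9: worse on vCPUs (12 vs 40).
No option dominates D3.

none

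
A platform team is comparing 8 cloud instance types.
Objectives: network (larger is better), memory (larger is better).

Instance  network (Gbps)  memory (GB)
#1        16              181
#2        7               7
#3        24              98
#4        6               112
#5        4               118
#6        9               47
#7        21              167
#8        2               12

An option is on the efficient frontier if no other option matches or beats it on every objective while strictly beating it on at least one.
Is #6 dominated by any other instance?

#1 vs #6: network 16≥9, memory 181≥47 — #1 is at least as good on every objective and strictly better on at least one, so #1 dominates #6.

Yes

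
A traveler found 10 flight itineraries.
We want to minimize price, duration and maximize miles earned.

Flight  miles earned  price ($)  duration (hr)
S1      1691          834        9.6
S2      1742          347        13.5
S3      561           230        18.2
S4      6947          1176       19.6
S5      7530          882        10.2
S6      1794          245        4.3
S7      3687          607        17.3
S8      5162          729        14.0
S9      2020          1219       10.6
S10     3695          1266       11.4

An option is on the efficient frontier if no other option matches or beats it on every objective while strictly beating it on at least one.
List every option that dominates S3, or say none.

S1: worse on price (834 vs 230).
S2: worse on price (347 vs 230).
S4: worse on price (1176 vs 230).
S5: worse on price (882 vs 230).
S6: worse on price (245 vs 230).
S7: worse on price (607 vs 230).
S8: worse on price (729 vs 230).
S9: worse on price (1219 vs 230).
S10: worse on price (1266 vs 230).
No option dominates S3.

none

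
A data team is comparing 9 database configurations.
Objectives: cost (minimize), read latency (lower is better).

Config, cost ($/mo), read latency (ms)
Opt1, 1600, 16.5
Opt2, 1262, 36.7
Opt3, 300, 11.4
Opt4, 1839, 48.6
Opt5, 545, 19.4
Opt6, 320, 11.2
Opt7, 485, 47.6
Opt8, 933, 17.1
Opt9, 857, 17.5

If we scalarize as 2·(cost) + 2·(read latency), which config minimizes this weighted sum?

Opt3

Opt1: 2·1600 + 2·16.5 = 3233.0
Opt2: 2·1262 + 2·36.7 = 2597.4
Opt3: 2·300 + 2·11.4 = 622.8
Opt4: 2·1839 + 2·48.6 = 3775.2
Opt5: 2·545 + 2·19.4 = 1128.8
Opt6: 2·320 + 2·11.2 = 662.4
Opt7: 2·485 + 2·47.6 = 1065.2
Opt8: 2·933 + 2·17.1 = 1900.2
Opt9: 2·857 + 2·17.5 = 1749.0
Lowest: Opt3 at 622.8.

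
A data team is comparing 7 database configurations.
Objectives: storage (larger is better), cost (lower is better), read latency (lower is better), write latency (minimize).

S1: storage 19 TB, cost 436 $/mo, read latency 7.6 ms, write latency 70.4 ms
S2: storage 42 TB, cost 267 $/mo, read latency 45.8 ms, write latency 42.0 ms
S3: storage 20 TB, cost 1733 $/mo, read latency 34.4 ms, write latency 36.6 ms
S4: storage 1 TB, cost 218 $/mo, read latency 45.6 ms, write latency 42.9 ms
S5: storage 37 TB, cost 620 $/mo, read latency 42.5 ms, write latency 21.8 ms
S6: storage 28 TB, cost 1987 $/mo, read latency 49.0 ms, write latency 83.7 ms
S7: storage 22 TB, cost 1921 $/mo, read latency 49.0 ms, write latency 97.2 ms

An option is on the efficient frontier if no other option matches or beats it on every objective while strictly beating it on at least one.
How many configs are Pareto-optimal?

5

S1: not dominated (best read latency).
S2: not dominated (best storage).
S3: not dominated.
S4: not dominated (best cost).
S5: not dominated (best write latency).
S6: dominated by S2 (storage 42≥28, cost 267≤1987, read latency 45.8≤49.0, write latency 42.0≤83.7).
S7: dominated by S2 (storage 42≥22, cost 267≤1921, read latency 45.8≤49.0, write latency 42.0≤97.2).
Pareto-optimal: S1, S2, S3, S4, S5 → 5.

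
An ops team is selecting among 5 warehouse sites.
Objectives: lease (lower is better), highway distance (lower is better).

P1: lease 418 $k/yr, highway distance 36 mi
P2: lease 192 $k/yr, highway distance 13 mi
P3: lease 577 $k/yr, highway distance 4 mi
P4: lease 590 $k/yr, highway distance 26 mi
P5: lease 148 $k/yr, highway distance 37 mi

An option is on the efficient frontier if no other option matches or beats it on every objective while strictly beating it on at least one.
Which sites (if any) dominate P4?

P2, P3

P2: lease 192≤590, highway distance 13≤26 — dominates P4.
P3: lease 577≤590, highway distance 4≤26 — dominates P4.
Others (P1, P5) are each worse than P4 on at least one objective.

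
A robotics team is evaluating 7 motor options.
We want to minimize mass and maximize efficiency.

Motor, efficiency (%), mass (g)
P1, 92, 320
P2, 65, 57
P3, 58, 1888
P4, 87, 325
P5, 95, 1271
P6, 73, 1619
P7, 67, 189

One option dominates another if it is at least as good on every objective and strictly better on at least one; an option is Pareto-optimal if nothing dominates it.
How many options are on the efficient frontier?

P1: not dominated.
P2: not dominated (best mass).
P3: dominated by P1 (efficiency 92≥58, mass 320≤1888).
P4: dominated by P1 (efficiency 92≥87, mass 320≤325).
P5: not dominated (best efficiency).
P6: dominated by P1 (efficiency 92≥73, mass 320≤1619).
P7: not dominated.
Pareto-optimal: P1, P2, P5, P7 → 4.

4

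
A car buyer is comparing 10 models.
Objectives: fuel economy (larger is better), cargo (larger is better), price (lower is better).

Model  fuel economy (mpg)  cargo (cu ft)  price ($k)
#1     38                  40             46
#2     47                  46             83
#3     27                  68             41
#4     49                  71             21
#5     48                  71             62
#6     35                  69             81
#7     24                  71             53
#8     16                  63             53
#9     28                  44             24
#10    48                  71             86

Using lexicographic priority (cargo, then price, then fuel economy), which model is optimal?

#4

First maximize cargo: best is 71, kept {#4, #5, #7, #10}.
Then minimize price: best is 21, kept {#4}.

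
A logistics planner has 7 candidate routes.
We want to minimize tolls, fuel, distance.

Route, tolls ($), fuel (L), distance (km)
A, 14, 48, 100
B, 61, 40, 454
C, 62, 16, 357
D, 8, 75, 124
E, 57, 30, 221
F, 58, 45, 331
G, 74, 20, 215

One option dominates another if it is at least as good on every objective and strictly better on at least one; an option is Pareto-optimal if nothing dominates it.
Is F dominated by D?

No

D vs F: D is worse on fuel (75 vs 45), so it does not dominate F.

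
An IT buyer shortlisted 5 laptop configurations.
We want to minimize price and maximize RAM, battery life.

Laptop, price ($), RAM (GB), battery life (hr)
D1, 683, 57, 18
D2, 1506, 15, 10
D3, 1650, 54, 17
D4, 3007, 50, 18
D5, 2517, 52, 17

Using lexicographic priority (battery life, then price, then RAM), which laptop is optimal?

First maximize battery life: best is 18, kept {D1, D4}.
Then minimize price: best is 683, kept {D1}.

D1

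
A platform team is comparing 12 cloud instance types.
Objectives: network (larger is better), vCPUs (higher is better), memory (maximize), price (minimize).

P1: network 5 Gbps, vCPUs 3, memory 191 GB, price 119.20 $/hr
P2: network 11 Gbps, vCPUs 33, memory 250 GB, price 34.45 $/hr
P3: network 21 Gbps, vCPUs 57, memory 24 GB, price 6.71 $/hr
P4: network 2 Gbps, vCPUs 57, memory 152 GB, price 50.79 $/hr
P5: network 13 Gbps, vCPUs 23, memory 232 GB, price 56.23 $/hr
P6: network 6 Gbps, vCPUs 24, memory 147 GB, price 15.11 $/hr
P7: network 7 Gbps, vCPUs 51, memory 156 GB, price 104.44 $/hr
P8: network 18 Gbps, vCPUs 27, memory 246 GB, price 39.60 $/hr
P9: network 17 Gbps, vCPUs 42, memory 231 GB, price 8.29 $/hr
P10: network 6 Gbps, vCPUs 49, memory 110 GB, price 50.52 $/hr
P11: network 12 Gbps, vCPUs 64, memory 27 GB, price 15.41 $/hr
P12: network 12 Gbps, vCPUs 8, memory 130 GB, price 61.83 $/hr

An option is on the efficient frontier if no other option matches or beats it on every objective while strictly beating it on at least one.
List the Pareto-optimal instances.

P2, P3, P4, P7, P8, P9, P10, P11

P1: dominated by P2 (network 11≥5, vCPUs 33≥3, memory 250≥191, price 34.45≤119.20).
P2: not dominated (best memory).
P3: not dominated (best network).
P4: not dominated.
P5: dominated by P8 (network 18≥13, vCPUs 27≥23, memory 246≥232, price 39.60≤56.23).
P6: dominated by P9 (network 17≥6, vCPUs 42≥24, memory 231≥147, price 8.29≤15.11).
P7: not dominated.
P8: not dominated.
P9: not dominated.
P10: not dominated.
P11: not dominated (best vCPUs).
P12: dominated by P5 (network 13≥12, vCPUs 23≥8, memory 232≥130, price 56.23≤61.83).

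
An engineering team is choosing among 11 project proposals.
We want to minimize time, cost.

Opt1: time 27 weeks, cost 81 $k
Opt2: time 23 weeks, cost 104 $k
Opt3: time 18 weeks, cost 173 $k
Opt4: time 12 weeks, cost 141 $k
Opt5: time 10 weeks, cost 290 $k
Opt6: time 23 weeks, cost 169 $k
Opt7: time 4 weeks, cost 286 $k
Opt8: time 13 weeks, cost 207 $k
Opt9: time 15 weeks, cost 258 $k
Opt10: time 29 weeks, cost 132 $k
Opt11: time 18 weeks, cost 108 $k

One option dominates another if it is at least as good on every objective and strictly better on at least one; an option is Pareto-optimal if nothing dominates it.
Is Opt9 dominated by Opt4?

Yes

Opt4 vs Opt9: time 12≤15, cost 141≤258 — Opt4 is at least as good on every objective with at least one strict improvement.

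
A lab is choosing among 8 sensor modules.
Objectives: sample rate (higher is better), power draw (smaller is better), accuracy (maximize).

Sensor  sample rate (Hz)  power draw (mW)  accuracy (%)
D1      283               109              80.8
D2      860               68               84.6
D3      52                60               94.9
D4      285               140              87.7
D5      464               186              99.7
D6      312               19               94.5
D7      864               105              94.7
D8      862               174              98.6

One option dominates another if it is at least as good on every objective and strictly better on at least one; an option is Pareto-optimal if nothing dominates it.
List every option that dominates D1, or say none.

D2, D6, D7

D2: sample rate 860≥283, power draw 68≤109, accuracy 84.6≥80.8 — dominates D1.
D6: sample rate 312≥283, power draw 19≤109, accuracy 94.5≥80.8 — dominates D1.
D7: sample rate 864≥283, power draw 105≤109, accuracy 94.7≥80.8 — dominates D1.
Others (D3, D4, D5, D8) are each worse than D1 on at least one objective.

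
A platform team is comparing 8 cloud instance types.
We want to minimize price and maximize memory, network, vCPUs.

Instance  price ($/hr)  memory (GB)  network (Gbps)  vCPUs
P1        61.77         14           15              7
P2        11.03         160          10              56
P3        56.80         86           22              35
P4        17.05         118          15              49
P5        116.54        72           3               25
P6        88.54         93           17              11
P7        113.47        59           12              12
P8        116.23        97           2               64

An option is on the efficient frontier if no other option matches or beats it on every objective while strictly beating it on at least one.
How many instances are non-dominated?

P1: dominated by P3 (price 56.80≤61.77, memory 86≥14, network 22≥15, vCPUs 35≥7).
P2: not dominated (best price).
P3: not dominated (best network).
P4: not dominated.
P5: dominated by P2 (price 11.03≤116.54, memory 160≥72, network 10≥3, vCPUs 56≥25).
P6: not dominated.
P7: dominated by P3 (price 56.80≤113.47, memory 86≥59, network 22≥12, vCPUs 35≥12).
P8: not dominated (best vCPUs).
Pareto-optimal: P2, P3, P4, P6, P8 → 5.

5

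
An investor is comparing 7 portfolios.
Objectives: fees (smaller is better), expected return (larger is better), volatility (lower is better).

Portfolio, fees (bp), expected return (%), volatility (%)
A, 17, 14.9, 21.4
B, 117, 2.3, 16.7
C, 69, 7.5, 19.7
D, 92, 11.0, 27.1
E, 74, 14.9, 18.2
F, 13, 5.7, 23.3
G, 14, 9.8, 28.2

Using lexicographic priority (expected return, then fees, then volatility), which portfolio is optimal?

First maximize expected return: best is 14.9, kept {A, E}.
Then minimize fees: best is 17, kept {A}.

A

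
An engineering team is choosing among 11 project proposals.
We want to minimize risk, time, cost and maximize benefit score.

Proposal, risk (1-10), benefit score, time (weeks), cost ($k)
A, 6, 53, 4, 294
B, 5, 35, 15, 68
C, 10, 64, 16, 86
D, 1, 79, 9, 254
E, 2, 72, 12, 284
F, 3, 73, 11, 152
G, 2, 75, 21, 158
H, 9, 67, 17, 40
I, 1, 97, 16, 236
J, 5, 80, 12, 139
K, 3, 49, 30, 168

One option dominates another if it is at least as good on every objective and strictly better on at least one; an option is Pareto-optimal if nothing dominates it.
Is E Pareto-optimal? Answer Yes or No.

D vs E: risk 1≤2, benefit score 79≥72, time 9≤12, cost 254≤284 — D is at least as good on every objective and strictly better on at least one, so D dominates E.

No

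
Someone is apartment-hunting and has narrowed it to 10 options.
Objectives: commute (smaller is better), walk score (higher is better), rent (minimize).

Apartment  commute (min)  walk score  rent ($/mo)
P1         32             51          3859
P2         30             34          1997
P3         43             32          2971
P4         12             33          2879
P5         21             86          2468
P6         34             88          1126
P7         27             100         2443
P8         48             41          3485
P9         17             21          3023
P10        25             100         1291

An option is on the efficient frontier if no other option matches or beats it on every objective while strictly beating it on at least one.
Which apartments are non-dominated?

P1: dominated by P5 (commute 21≤32, walk score 86≥51, rent 2468≤3859).
P2: dominated by P10 (commute 25≤30, walk score 100≥34, rent 1291≤1997).
P3: dominated by P2 (commute 30≤43, walk score 34≥32, rent 1997≤2971).
P4: not dominated (best commute).
P5: not dominated.
P6: not dominated (best rent).
P7: dominated by P10 (commute 25≤27, walk score 100≥100, rent 1291≤2443).
P8: dominated by P5 (commute 21≤48, walk score 86≥41, rent 2468≤3485).
P9: dominated by P4 (commute 12≤17, walk score 33≥21, rent 2879≤3023).
P10: not dominated.

P4, P5, P6, P10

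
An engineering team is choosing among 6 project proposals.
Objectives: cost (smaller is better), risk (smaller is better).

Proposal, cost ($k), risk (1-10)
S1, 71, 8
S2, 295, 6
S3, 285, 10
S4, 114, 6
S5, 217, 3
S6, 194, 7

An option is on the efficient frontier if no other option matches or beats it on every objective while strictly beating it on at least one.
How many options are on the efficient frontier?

S1: not dominated (best cost).
S2: dominated by S4 (cost 114≤295, risk 6≤6).
S3: dominated by S1 (cost 71≤285, risk 8≤10).
S4: not dominated.
S5: not dominated (best risk).
S6: dominated by S4 (cost 114≤194, risk 6≤7).
Pareto-optimal: S1, S4, S5 → 3.

3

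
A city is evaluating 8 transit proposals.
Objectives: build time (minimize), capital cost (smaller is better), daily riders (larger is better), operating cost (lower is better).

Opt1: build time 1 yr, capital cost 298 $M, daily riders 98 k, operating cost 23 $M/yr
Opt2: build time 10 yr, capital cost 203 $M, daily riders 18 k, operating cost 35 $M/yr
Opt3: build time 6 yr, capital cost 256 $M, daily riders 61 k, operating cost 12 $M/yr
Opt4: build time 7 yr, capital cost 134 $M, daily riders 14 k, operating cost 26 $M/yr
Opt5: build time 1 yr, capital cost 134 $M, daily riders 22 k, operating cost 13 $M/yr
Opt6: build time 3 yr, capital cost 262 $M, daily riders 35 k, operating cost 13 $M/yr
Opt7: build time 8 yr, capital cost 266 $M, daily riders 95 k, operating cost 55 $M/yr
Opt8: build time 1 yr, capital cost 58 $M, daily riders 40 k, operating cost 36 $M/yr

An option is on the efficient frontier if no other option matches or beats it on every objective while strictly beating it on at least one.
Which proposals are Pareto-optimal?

Opt1, Opt3, Opt5, Opt6, Opt7, Opt8

Opt1: not dominated (best daily riders).
Opt2: dominated by Opt5 (build time 1≤10, capital cost 134≤203, daily riders 22≥18, operating cost 13≤35).
Opt3: not dominated (best operating cost).
Opt4: dominated by Opt5 (build time 1≤7, capital cost 134≤134, daily riders 22≥14, operating cost 13≤26).
Opt5: not dominated.
Opt6: not dominated.
Opt7: not dominated.
Opt8: not dominated (best capital cost).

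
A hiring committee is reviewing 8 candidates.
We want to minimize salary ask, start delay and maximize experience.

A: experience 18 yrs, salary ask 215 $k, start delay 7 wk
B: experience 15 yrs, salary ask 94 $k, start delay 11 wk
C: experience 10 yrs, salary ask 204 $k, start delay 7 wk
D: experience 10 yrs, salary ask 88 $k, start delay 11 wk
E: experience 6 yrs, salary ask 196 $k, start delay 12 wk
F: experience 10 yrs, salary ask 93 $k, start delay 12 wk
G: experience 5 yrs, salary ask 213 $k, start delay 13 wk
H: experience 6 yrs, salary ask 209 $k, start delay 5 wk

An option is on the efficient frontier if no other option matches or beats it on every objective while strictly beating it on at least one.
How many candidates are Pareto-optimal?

A: not dominated (best experience).
B: not dominated.
C: not dominated.
D: not dominated (best salary ask).
E: dominated by B (experience 15≥6, salary ask 94≤196, start delay 11≤12).
F: dominated by D (experience 10≥10, salary ask 88≤93, start delay 11≤12).
G: dominated by B (experience 15≥5, salary ask 94≤213, start delay 11≤13).
H: not dominated (best start delay).
Pareto-optimal: A, B, C, D, H → 5.

5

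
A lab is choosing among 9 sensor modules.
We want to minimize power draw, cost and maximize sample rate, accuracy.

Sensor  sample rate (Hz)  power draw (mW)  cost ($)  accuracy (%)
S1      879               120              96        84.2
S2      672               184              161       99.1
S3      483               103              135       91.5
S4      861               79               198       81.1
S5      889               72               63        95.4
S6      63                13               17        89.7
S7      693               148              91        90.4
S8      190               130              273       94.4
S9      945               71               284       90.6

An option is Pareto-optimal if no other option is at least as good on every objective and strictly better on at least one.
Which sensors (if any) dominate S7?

S5: sample rate 889≥693, power draw 72≤148, cost 63≤91, accuracy 95.4≥90.4 — dominates S7.
Others (S1, S2, S3, S4, S6, S8, S9) are each worse than S7 on at least one objective.

S5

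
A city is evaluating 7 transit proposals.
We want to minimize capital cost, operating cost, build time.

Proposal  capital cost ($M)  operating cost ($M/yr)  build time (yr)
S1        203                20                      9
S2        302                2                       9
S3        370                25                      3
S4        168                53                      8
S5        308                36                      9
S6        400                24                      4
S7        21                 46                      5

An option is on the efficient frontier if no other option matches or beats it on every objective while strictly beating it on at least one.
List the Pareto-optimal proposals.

S1: not dominated.
S2: not dominated (best operating cost).
S3: not dominated (best build time).
S4: dominated by S7 (capital cost 21≤168, operating cost 46≤53, build time 5≤8).
S5: dominated by S1 (capital cost 203≤308, operating cost 20≤36, build time 9≤9).
S6: not dominated.
S7: not dominated (best capital cost).

S1, S2, S3, S6, S7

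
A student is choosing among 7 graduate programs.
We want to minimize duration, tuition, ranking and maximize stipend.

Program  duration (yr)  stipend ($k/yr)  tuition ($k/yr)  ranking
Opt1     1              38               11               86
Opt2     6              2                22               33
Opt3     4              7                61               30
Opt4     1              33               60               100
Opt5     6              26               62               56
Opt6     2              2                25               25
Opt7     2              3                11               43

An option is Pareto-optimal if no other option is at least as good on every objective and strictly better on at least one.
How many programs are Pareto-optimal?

Opt1: not dominated (best stipend).
Opt2: not dominated.
Opt3: not dominated.
Opt4: dominated by Opt1 (duration 1≤1, stipend 38≥33, tuition 11≤60, ranking 86≤100).
Opt5: not dominated.
Opt6: not dominated (best ranking).
Opt7: not dominated.
Pareto-optimal: Opt1, Opt2, Opt3, Opt5, Opt6, Opt7 → 6.

6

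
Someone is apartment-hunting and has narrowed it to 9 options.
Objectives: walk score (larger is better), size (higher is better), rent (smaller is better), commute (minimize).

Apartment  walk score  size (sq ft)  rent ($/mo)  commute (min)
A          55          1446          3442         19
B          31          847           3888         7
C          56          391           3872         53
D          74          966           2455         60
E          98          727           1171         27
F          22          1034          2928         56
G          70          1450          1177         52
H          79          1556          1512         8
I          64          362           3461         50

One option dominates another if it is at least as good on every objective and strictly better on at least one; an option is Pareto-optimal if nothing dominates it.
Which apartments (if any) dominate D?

H: walk score 79≥74, size 1556≥966, rent 1512≤2455, commute 8≤60 — dominates D.
Others (A, B, C, E, F, G, I) are each worse than D on at least one objective.

H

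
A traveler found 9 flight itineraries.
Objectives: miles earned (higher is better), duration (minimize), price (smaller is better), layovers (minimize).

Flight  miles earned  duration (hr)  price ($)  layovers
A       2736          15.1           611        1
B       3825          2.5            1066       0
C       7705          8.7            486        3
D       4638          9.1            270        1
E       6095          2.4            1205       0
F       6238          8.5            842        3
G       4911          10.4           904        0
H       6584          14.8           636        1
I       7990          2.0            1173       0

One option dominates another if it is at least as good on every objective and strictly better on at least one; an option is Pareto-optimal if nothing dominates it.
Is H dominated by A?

A vs H: A is worse on miles earned (2736 vs 6584), so it does not dominate H.

No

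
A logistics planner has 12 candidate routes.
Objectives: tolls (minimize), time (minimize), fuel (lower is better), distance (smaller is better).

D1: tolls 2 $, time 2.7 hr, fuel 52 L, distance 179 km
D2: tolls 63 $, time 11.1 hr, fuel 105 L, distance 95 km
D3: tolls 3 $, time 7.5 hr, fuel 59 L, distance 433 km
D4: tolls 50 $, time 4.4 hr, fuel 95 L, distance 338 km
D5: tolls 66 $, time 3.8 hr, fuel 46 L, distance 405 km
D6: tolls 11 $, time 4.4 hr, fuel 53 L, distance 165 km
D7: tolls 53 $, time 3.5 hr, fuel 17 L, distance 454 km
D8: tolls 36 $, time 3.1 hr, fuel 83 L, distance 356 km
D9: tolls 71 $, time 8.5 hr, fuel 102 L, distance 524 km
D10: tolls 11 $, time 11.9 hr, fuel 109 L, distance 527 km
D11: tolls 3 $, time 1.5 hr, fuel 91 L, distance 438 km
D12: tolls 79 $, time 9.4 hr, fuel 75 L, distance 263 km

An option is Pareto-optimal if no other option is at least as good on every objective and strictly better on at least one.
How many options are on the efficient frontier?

6

D1: not dominated (best tolls).
D2: not dominated (best distance).
D3: dominated by D1 (tolls 2≤3, time 2.7≤7.5, fuel 52≤59, distance 179≤433).
D4: dominated by D1 (tolls 2≤50, time 2.7≤4.4, fuel 52≤95, distance 179≤338).
D5: not dominated.
D6: not dominated.
D7: not dominated (best fuel).
D8: dominated by D1 (tolls 2≤36, time 2.7≤3.1, fuel 52≤83, distance 179≤356).
D9: dominated by D1 (tolls 2≤71, time 2.7≤8.5, fuel 52≤102, distance 179≤524).
D10: dominated by D1 (tolls 2≤11, time 2.7≤11.9, fuel 52≤109, distance 179≤527).
D11: not dominated (best time).
D12: dominated by D1 (tolls 2≤79, time 2.7≤9.4, fuel 52≤75, distance 179≤263).
Pareto-optimal: D1, D2, D5, D6, D7, D11 → 6.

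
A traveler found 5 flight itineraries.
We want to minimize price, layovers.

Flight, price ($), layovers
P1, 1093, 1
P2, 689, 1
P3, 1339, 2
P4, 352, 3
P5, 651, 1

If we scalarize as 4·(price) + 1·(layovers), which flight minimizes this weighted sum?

P1: 4·1093 + 1·1 = 4373
P2: 4·689 + 1·1 = 2757
P3: 4·1339 + 1·2 = 5358
P4: 4·352 + 1·3 = 1411
P5: 4·651 + 1·1 = 2605
Lowest: P4 at 1411.

P4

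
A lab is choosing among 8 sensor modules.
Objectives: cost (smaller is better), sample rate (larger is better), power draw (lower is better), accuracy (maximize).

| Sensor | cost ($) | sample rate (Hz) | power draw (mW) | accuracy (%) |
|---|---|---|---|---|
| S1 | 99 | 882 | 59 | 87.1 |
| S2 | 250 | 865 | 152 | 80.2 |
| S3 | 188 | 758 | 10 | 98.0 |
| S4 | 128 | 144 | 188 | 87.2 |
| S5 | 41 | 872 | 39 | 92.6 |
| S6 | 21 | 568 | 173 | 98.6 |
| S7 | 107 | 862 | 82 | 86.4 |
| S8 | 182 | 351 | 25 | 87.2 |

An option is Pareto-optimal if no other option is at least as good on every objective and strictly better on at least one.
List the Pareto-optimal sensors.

S1: not dominated (best sample rate).
S2: dominated by S1 (cost 99≤250, sample rate 882≥865, power draw 59≤152, accuracy 87.1≥80.2).
S3: not dominated (best power draw).
S4: dominated by S5 (cost 41≤128, sample rate 872≥144, power draw 39≤188, accuracy 92.6≥87.2).
S5: not dominated.
S6: not dominated (best cost).
S7: dominated by S1 (cost 99≤107, sample rate 882≥862, power draw 59≤82, accuracy 87.1≥86.4).
S8: not dominated.

S1, S3, S5, S6, S8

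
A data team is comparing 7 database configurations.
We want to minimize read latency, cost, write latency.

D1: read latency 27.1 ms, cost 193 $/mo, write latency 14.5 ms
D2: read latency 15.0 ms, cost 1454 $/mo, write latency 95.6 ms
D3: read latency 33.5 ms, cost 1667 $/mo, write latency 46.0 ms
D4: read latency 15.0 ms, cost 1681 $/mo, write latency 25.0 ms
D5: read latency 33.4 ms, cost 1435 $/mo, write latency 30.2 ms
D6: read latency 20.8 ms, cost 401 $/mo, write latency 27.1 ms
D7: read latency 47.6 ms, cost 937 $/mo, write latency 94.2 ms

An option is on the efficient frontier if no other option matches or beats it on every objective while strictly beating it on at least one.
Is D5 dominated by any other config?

Yes

D1 vs D5: read latency 27.1≤33.4, cost 193≤1435, write latency 14.5≤30.2 — D1 is at least as good on every objective and strictly better on at least one, so D1 dominates D5.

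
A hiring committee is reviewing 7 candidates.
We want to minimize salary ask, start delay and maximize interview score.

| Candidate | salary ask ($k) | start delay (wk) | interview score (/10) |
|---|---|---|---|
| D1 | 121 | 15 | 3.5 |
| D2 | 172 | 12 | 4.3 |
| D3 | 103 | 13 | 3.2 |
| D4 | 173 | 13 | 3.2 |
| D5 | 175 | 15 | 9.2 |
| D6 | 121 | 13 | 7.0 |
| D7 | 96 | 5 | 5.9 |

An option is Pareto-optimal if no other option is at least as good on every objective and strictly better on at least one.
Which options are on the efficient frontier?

D1: dominated by D6 (salary ask 121≤121, start delay 13≤15, interview score 7.0≥3.5).
D2: dominated by D7 (salary ask 96≤172, start delay 5≤12, interview score 5.9≥4.3).
D3: dominated by D7 (salary ask 96≤103, start delay 5≤13, interview score 5.9≥3.2).
D4: dominated by D2 (salary ask 172≤173, start delay 12≤13, interview score 4.3≥3.2).
D5: not dominated (best interview score).
D6: not dominated.
D7: not dominated (best salary ask).

D5, D6, D7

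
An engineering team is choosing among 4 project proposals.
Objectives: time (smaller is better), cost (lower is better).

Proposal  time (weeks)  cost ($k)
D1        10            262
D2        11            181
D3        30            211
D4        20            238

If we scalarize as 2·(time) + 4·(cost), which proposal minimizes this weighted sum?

D1: 2·10 + 4·262 = 1068
D2: 2·11 + 4·181 = 746
D3: 2·30 + 4·211 = 904
D4: 2·20 + 4·238 = 992
Lowest: D2 at 746.

D2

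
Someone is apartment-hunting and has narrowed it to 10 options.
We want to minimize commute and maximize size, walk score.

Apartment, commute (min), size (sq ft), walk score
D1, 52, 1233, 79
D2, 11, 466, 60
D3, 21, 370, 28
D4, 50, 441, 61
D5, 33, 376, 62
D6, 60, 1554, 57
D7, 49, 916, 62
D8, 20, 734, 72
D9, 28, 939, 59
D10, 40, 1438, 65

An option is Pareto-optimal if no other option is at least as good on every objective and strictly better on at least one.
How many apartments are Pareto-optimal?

D1: not dominated (best walk score).
D2: not dominated (best commute).
D3: dominated by D2 (commute 11≤21, size 466≥370, walk score 60≥28).
D4: dominated by D7 (commute 49≤50, size 916≥441, walk score 62≥61).
D5: dominated by D8 (commute 20≤33, size 734≥376, walk score 72≥62).
D6: not dominated (best size).
D7: dominated by D10 (commute 40≤49, size 1438≥916, walk score 65≥62).
D8: not dominated.
D9: not dominated.
D10: not dominated.
Pareto-optimal: D1, D2, D6, D8, D9, D10 → 6.

6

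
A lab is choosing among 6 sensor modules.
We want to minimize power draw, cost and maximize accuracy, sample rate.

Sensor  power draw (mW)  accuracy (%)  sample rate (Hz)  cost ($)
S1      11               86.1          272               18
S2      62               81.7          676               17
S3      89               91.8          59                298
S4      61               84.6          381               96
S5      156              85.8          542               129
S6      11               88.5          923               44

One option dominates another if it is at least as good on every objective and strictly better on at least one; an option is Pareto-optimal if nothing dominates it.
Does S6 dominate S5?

S6 vs S5: power draw 11≤156, accuracy 88.5≥85.8, sample rate 923≥542, cost 44≤129 — S6 is at least as good on every objective with at least one strict improvement.

Yes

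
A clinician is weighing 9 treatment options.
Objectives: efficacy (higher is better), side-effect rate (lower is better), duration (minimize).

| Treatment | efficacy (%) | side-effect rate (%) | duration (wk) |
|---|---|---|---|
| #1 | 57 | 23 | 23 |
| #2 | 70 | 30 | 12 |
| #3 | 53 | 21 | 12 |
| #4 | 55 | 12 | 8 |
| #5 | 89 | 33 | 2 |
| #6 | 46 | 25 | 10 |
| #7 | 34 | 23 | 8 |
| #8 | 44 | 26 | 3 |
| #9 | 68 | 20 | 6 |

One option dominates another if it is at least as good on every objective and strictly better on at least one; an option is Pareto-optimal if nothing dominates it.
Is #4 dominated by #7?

#7 vs #4: #7 is worse on efficacy (34 vs 55), so it does not dominate #4.

No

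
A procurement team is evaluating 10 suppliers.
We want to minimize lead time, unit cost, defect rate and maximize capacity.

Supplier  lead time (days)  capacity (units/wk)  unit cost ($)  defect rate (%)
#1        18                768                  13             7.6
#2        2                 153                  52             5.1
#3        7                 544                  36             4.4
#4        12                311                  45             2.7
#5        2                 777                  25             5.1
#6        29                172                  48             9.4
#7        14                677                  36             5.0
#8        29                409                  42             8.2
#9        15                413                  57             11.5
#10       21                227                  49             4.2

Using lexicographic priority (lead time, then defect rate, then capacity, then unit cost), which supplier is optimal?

#5

First minimize lead time: best is 2, kept {#2, #5}.
Then minimize defect rate: best is 5.1, kept {#2, #5}.
Then maximize capacity: best is 777, kept {#5}.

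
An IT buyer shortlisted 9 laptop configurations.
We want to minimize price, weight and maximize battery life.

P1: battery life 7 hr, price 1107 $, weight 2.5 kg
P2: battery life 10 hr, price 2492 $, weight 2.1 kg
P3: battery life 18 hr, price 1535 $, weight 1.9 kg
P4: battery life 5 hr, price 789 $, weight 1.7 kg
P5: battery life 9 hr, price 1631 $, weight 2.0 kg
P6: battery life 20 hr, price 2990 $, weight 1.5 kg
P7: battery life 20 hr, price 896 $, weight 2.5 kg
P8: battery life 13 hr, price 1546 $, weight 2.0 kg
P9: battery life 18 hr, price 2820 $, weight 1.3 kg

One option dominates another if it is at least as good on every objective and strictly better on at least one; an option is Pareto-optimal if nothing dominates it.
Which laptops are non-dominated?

P3, P4, P6, P7, P9

P1: dominated by P7 (battery life 20≥7, price 896≤1107, weight 2.5≤2.5).
P2: dominated by P3 (battery life 18≥10, price 1535≤2492, weight 1.9≤2.1).
P3: not dominated.
P4: not dominated (best price).
P5: dominated by P3 (battery life 18≥9, price 1535≤1631, weight 1.9≤2.0).
P6: not dominated.
P7: not dominated.
P8: dominated by P3 (battery life 18≥13, price 1535≤1546, weight 1.9≤2.0).
P9: not dominated (best weight).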